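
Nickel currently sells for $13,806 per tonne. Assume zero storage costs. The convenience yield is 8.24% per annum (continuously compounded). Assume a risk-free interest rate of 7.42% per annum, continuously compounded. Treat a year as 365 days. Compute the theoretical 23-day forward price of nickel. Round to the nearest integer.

$13,799 per tonne

Net carry = r + u − y = 0.0742 + 0.0000 − 0.0824 = -0.0082
F = S·e^((r+u−y)T) = 13806 · e^(-0.0082 × 23/365) = 13806 · e^-0.000517
= 13806 × 0.999483 = $13,799 per tonne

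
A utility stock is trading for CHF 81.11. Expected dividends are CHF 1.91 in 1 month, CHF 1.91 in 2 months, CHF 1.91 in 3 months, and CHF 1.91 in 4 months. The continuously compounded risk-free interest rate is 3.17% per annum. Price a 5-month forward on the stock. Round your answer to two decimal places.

CHF 74.50

PV(dividends) I = 1.91·e^(−0.0317·1/12) + 1.91·e^(−0.0317·2/12) + 1.91·e^(−0.0317·3/12) + 1.91·e^(−0.0317·4/12)
I = 1.9050 + 1.8999 + 1.8949 + 1.8899 = 7.5897
F = (S − I)·e^(rT) = (81.11 − 7.5897) · e^(0.0317·5/12)
= 73.5203 · e^0.013208 = 73.5203 × 1.013296 = CHF 74.50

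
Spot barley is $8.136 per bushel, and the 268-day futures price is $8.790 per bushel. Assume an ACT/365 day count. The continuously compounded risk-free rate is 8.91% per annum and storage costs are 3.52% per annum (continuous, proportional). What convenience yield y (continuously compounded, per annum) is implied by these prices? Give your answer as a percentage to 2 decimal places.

1.90%

F = S·e^((r+u−y)T) ⇒ (r+u−y) = ln(F/S)/T
ln(8.790/8.136) = 0.077316; /T ⇒ 0.105300
y = r + u − ln(F/S)/T = 0.0891 + 0.0352 − 0.105300 = 0.019000
y = 1.90%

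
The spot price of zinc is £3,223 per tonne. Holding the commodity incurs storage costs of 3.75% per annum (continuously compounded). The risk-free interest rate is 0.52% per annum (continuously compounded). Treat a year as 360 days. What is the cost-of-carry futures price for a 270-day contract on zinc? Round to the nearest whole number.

£3,328 per tonne

Net carry = r + u − y = 0.0052 + 0.0375 − 0.0000 = 0.0427
F = S·e^((r+u−y)T) = 3223 · e^(0.0427 × 270/360) = 3223 · e^0.032025
= 3223 × 1.032543 = £3,328 per tonne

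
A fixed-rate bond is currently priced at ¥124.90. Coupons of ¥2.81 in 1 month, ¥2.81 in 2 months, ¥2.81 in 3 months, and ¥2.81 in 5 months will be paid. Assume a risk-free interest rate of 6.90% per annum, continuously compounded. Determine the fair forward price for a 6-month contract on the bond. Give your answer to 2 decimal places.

PV(coupons) I = 2.81·e^(−0.0690·1/12) + 2.81·e^(−0.0690·2/12) + 2.81·e^(−0.0690·3/12) + 2.81·e^(−0.0690·5/12)
I = 2.7939 + 2.7779 + 2.7619 + 2.7304 = 11.0641
F = (S − I)·e^(rT) = (124.90 − 11.0641) · e^(0.0690·6/12)
= 113.8359 · e^0.034500 = 113.8359 × 1.035102 = ¥117.83

¥117.83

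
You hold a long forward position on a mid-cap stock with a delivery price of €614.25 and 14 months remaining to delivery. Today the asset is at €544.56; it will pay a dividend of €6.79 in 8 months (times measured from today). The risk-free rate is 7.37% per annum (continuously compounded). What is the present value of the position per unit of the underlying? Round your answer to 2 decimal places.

PV(remaining dividends) I = 6.79·e^(−0.0737·8/12) = 6.4644
Current forward F = (S − I)·e^(rT) = (544.56 − 6.4644)·e^(0.0737·14/12) = 538.0956 × 1.089788 = 586.4101
Value (long) = (F − K)·e^(−rT) = (586.4101 − 614.25) × 0.917610 = -25.5462
Value = -€25.55

-€25.55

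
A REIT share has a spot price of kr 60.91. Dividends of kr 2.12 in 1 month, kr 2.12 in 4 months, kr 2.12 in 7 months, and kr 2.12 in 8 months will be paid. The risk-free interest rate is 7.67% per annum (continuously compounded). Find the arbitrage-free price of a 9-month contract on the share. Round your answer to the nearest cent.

PV(dividends) I = 2.12·e^(−0.0767·1/12) + 2.12·e^(−0.0767·4/12) + 2.12·e^(−0.0767·7/12) + 2.12·e^(−0.0767·8/12)
I = 2.1065 + 2.0665 + 2.0272 + 2.0143 = 8.2145
F = (S − I)·e^(rT) = (60.91 − 8.2145) · e^(0.0767·9/12)
= 52.6955 · e^0.057525 = 52.6955 × 1.059212 = kr 55.82

kr 55.82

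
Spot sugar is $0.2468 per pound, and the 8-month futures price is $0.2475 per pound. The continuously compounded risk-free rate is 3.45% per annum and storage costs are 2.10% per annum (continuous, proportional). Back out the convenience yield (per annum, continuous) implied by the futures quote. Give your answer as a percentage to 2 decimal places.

F = S·e^((r+u−y)T) ⇒ (r+u−y) = ln(F/S)/T
ln(0.2475/0.2468) = 0.002832; /T ⇒ 0.004248
y = r + u − ln(F/S)/T = 0.0345 + 0.0210 − 0.004248 = 0.051252
y = 5.13%

5.13%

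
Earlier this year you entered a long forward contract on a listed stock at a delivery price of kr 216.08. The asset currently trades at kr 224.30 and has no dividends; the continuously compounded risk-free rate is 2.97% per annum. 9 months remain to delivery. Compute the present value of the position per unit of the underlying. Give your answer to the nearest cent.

kr 12.98

Current fair forward for the remaining 9 months: F = S·e^(r·T), r = 0.0297
F = 224.30 · e^(0.0297 × 9/12) = 224.30 × 1.022525 = 229.3524
Value of long forward = (F − K)·e^(−rT) = (229.3524 − 216.08) · e^(−0.0297·9/12)
= 13.2724 × 0.977971 = 12.98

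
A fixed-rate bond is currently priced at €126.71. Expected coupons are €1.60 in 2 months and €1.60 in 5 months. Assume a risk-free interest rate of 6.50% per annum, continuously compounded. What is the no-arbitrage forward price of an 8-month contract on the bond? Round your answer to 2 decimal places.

€129.04

PV(coupons) I = 1.60·e^(−0.0650·2/12) + 1.60·e^(−0.0650·5/12)
I = 1.5828 + 1.5572 = 3.1400
F = (S − I)·e^(rT) = (126.71 − 3.1400) · e^(0.0650·8/12)
= 123.5700 · e^0.043333 = 123.5700 × 1.044286 = €129.04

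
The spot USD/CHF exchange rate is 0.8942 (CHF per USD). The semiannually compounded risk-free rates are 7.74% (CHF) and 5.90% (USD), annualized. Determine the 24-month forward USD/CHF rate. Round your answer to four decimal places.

0.9266

By covered interest parity, F = S · (1+r_CHF/2)^(2T) / (1+r_USD/2)^(2T)
= 0.8942 × 1.164020 / 1.123325 = 0.8942 × 1.036227
F = 0.9266 CHF per USD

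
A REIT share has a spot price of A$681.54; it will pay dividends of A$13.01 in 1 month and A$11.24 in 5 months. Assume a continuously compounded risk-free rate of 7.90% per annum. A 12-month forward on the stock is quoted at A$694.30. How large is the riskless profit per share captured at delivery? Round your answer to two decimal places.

A$17.51 per share

PV(dividends) I = 13.01·e^(−0.0790·1/12) + 11.24·e^(−0.0790·5/12) = 23.8007
Fair forward F* = (S − I)·e^(rT) = (681.54 − 23.8007)·e^0.079000 = 657.7393 × 1.082204 = 711.8081
Market A$694.30 < fair 711.8081: forward underpriced → reverse cash-and-carry (short the stock, invest proceeds at r, pay the dividends, go long the forward).
Profit at T = |F_mkt − F*| = |694.30 − 711.8081| = A$17.51 per share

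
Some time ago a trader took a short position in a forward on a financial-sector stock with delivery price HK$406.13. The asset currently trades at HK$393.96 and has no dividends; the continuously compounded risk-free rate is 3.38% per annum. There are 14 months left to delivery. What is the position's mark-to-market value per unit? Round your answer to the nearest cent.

-HK$3.53

Current fair forward for the remaining 14 months: F = S·e^(r·T), r = 0.0338
F = 393.96 · e^(0.0338 × 14/12) = 393.96 × 1.040221 = 409.8055
Value of long forward = (F − K)·e^(−rT) = (409.8055 − 406.13) · e^(−0.0338·14/12)
= 3.6755 × 0.961334 = 3.53
Short position value = −(long value) = -HK$3.53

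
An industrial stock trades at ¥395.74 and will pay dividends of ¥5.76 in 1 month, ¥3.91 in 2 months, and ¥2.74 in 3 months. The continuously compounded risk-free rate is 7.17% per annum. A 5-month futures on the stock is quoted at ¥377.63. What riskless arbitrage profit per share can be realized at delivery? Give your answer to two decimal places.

¥17.46 per share

PV(dividends) I = 5.76·e^(−0.0717·1/12) + 3.91·e^(−0.0717·2/12) + 2.74·e^(−0.0717·3/12) = 12.2806
Fair futures F* = (S − I)·e^(rT) = (395.74 − 12.2806)·e^0.029875 = 383.4594 × 1.030326 = 395.0882
Market ¥377.63 < fair 395.0882: forward underpriced → reverse cash-and-carry (short the stock, invest proceeds at r, pay the dividends, go long the forward).
Profit at T = |F_mkt − F*| = |377.63 − 395.0882| = ¥17.46 per share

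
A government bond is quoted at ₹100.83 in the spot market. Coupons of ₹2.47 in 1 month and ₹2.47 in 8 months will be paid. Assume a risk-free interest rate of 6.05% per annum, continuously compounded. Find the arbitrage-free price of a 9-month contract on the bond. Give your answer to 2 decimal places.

₹100.46

PV(coupons) I = 2.47·e^(−0.0605·1/12) + 2.47·e^(−0.0605·8/12)
I = 2.4576 + 2.3724 = 4.8300
F = (S − I)·e^(rT) = (100.83 − 4.8300) · e^(0.0605·9/12)
= 96.0000 · e^0.045375 = 96.0000 × 1.046420 = ₹100.46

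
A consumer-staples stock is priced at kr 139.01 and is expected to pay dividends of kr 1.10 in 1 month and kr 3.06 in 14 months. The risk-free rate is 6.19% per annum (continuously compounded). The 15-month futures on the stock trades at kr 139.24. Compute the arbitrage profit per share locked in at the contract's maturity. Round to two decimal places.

PV(dividends) I = 1.10·e^(−0.0619·1/12) + 3.06·e^(−0.0619·14/12) = 3.9411
Fair futures F* = (S − I)·e^(rT) = (139.01 − 3.9411)·e^0.077375 = 135.0689 × 1.080447 = 145.9348
Market kr 139.24 < fair 145.9348: forward underpriced → reverse cash-and-carry (short the stock, invest proceeds at r, pay the dividends, go long the forward).
Profit at T = |F_mkt − F*| = |139.24 − 145.9348| = kr 6.69 per share

kr 6.69 per share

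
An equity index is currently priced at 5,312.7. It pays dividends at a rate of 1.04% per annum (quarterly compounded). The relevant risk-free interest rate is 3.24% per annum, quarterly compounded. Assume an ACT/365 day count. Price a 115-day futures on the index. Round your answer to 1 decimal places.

5,349.5

F = S · (1+r/4)^(4T) / (1+q/4)^(4T)
= 5312.7 × 1.010219 / 1.003278 = 5312.7 × 1.006918
F = 5,349.5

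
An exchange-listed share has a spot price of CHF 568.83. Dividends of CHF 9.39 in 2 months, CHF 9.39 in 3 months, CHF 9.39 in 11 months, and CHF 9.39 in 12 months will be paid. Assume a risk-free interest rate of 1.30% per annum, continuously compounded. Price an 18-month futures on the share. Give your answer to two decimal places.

CHF 542.02

PV(dividends) I = 9.39·e^(−0.0130·2/12) + 9.39·e^(−0.0130·3/12) + 9.39·e^(−0.0130·11/12) + 9.39·e^(−0.0130·12/12)
I = 9.3697 + 9.3595 + 9.2788 + 9.2687 = 37.2767
F = (S − I)·e^(rT) = (568.83 − 37.2767) · e^(0.0130·18/12)
= 531.5533 · e^0.019500 = 531.5533 × 1.019691 = CHF 542.02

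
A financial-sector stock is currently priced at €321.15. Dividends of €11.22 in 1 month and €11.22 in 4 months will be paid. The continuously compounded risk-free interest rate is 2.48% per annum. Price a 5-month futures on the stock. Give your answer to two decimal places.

€301.93

PV(dividends) I = 11.22·e^(−0.0248·1/12) + 11.22·e^(−0.0248·4/12)
I = 11.1968 + 11.1276 = 22.3244
F = (S − I)·e^(rT) = (321.15 − 22.3244) · e^(0.0248·5/12)
= 298.8256 · e^0.010333 = 298.8256 × 1.010387 = €301.93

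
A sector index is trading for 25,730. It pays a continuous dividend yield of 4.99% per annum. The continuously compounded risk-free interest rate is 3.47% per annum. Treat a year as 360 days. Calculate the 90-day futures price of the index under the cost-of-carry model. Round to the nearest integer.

25,632

F = S·e^((r − q)T) = 25730 · e^((0.0347 − 0.0499) × 90/360)
= 25730 · e^-0.003800 = 25730 × 0.996207
F = 25,632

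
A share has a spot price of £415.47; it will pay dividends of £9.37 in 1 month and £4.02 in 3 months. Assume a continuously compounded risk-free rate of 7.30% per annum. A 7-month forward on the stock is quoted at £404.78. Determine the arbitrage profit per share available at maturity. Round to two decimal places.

£14.93 per share

PV(dividends) I = 9.37·e^(−0.0730·1/12) + 4.02·e^(−0.0730·3/12) = 13.2605
Fair forward F* = (S − I)·e^(rT) = (415.47 − 13.2605)·e^0.042583 = 402.2095 × 1.043503 = 419.7068
Market £404.78 < fair 419.7068: forward underpriced → reverse cash-and-carry (short the stock, invest proceeds at r, pay the dividends, go long the forward).
Profit at T = |F_mkt − F*| = |404.78 − 419.7068| = £14.93 per share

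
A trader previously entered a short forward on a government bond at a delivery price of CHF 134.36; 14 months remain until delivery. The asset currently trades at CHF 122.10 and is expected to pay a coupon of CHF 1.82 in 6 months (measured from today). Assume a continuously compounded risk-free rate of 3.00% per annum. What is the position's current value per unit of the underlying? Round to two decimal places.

CHF 9.43

PV(remaining coupons) I = 1.82·e^(−0.0300·6/12) = 1.7929
Current forward F = (S − I)·e^(rT) = (122.10 − 1.7929)·e^(0.0300·14/12) = 120.3071 × 1.035620 = 124.5924
Value (long) = (F − K)·e^(−rT) = (124.5924 − 134.36) × 0.965605 = -9.4316
Short position value = −(long value) = CHF 9.43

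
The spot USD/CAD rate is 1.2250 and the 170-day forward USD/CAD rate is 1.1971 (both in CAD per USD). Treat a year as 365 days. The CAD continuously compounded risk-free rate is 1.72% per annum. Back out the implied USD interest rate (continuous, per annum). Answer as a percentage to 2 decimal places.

F = S·e^((r_CAD − r_USD)T) ⇒ r_USD = r_CAD − ln(F/S)/T
ln(1.1971/1.2250) = -0.023039; /(170/365) = -0.049466
r_USD = 0.0172 + 0.049466 = 0.066666
r_USD = 6.67%

6.67%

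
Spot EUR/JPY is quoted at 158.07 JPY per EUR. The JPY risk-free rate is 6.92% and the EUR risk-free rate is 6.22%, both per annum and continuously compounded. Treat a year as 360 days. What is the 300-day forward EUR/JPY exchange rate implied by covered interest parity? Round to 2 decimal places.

F = S·e^((r_JPY − r_EUR)T) = 158.07 · e^((0.0692 − 0.0622) × 300/360)
= 158.07 · e^0.005833 = 158.07 × 1.005850
F = 158.99 JPY per EUR

158.99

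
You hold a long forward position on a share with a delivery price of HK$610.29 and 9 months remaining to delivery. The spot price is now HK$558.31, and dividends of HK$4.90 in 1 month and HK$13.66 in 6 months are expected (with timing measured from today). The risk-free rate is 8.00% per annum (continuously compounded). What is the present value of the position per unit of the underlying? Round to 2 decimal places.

PV(remaining dividends) I = 4.90·e^(−0.0800·1/12) + 13.66·e^(−0.0800·6/12) = 17.9918
Current forward F = (S − I)·e^(rT) = (558.31 − 17.9918)·e^(0.0800·9/12) = 540.3182 × 1.061837 = 573.7299
Value (long) = (F − K)·e^(−rT) = (573.7299 − 610.29) × 0.941765 = -34.4310
Value = -HK$34.43

-HK$34.43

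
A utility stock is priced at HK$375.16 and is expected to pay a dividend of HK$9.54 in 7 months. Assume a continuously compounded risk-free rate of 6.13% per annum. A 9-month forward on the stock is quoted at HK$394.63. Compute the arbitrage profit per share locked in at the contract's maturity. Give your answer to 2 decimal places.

PV(dividends) I = 9.54·e^(−0.0613·7/12) = 9.2049
Fair forward F* = (S − I)·e^(rT) = (375.16 − 9.2049)·e^0.045975 = 365.9551 × 1.047048 = 383.1726
Market HK$394.63 > fair 383.1726: forward overpriced → cash-and-carry (borrow at r, buy the stock and collect the dividends, short the forward).
Profit at T = |F_mkt − F*| = |394.63 − 383.1726| = HK$11.46 per share

HK$11.46 per share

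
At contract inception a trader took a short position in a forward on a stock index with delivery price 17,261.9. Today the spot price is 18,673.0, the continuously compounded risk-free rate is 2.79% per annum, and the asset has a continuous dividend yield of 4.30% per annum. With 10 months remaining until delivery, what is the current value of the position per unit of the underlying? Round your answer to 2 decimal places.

-1150.54

Current fair forward for the remaining 10 months: F = S·e^((r − q)·T), (r − q) = 0.0279 − 0.0430 = -0.0151
F = 18673.0 · e^(-0.0151 × 10/12) = 18673.0 × 0.98749551 = 18439.5037
Value of long forward = (F − K)·e^(−rT) = (18439.5037 − 17261.9) · e^(−0.0279·10/12)
= 1177.6037 × 0.97701820 = 1150.54
Short position value = −(long value) = -1150.54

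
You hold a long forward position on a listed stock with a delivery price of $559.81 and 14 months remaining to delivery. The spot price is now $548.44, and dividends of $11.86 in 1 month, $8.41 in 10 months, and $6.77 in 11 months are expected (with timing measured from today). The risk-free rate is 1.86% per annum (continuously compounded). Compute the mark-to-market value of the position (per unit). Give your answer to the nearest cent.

PV(remaining dividends) I = 11.86·e^(−0.0186·1/12) + 8.41·e^(−0.0186·10/12) + 6.77·e^(−0.0186·11/12) = 26.7778
Current forward F = (S − I)·e^(rT) = (548.44 − 26.7778)·e^(0.0186·14/12) = 521.6622 × 1.021937 = 533.1059
Value (long) = (F − K)·e^(−rT) = (533.1059 − 559.81) × 0.978534 = -26.1309
Value = -$26.13

-$26.13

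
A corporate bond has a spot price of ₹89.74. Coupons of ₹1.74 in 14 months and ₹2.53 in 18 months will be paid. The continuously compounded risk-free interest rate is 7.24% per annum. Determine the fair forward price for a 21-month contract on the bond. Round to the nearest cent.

₹97.47

PV(coupons) I = 1.74·e^(−0.0724·14/12) + 2.53·e^(−0.0724·18/12)
I = 1.5991 + 2.2696 = 3.8687
F = (S − I)·e^(rT) = (89.74 − 3.8687) · e^(0.0724·21/12)
= 85.8713 · e^0.126700 = 85.8713 × 1.135076 = ₹97.47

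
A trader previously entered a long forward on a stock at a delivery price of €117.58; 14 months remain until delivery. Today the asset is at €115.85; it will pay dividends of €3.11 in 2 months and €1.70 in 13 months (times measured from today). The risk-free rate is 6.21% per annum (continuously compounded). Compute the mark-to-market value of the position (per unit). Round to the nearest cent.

PV(remaining dividends) I = 3.11·e^(−0.0621·2/12) + 1.70·e^(−0.0621·13/12) = 4.6674
Current forward F = (S − I)·e^(rT) = (115.85 − 4.6674)·e^(0.0621·14/12) = 111.1826 × 1.075139 = 119.5367
Value (long) = (F − K)·e^(−rT) = (119.5367 − 117.58) × 0.930112 = 1.8200
Value = €1.82

€1.82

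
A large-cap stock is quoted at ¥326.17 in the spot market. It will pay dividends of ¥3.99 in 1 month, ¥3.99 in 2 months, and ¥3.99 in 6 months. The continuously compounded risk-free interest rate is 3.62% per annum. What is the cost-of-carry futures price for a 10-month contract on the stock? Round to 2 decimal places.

¥323.93

PV(dividends) I = 3.99·e^(−0.0362·1/12) + 3.99·e^(−0.0362·2/12) + 3.99·e^(−0.0362·6/12)
I = 3.9780 + 3.9660 + 3.9184 = 11.8624
F = (S − I)·e^(rT) = (326.17 − 11.8624) · e^(0.0362·10/12)
= 314.3076 · e^0.030167 = 314.3076 × 1.030627 = ¥323.93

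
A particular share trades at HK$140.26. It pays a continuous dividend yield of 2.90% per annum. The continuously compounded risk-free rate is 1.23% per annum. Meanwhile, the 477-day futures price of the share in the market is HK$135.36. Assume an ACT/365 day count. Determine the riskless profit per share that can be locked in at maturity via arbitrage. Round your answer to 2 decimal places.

HK$1.87 per share

Fair futures: F* = S·e^(carry·T), with carry = (r − q) = 0.0123 − 0.0290 = -0.0167
F* = 140.26 · e^(-0.0167 × 477/365) = 140.26 · e^-0.021824 = 140.26 × 0.978412 = HK$137.2321
Market HK$135.36 < fair HK$137.2321: forward underpriced → reverse cash-and-carry (short spot, go long the forward).
At maturity, profit = |F_mkt − F*| = |135.36 − 137.2321| = HK$1.87 per share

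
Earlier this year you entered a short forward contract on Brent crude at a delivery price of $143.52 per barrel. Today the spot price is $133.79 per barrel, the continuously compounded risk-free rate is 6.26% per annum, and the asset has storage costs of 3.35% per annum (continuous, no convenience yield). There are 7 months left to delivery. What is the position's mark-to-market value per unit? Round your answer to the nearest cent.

Current fair forward for the remaining 7 months: F = S·e^((r + u)·T), (r + u) = 0.0626 + 0.0335 = 0.0961
F = 133.79 · e^(0.0961 × 7/12) = 133.79 × 1.057659 = 141.5042
Value of long forward = (F − K)·e^(−rT) = (141.5042 − 143.52) · e^(−0.0626·7/12)
= -2.0158 × 0.964142 = -1.94
Short position value = −(long value) = $1.94

$1.94 per barrel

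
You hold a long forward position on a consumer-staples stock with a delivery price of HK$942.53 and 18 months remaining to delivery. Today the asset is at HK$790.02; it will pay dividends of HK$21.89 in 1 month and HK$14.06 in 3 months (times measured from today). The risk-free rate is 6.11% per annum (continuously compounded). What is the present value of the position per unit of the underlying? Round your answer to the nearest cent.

-HK$105.59

PV(remaining dividends) I = 21.89·e^(−0.0611·1/12) + 14.06·e^(−0.0611·3/12) = 35.6257
Current forward F = (S − I)·e^(rT) = (790.02 − 35.6257)·e^(0.0611·18/12) = 754.3943 × 1.095981 = 826.8018
Value (long) = (F − K)·e^(−rT) = (826.8018 − 942.53) × 0.912424 = -105.5932
Value = -HK$105.59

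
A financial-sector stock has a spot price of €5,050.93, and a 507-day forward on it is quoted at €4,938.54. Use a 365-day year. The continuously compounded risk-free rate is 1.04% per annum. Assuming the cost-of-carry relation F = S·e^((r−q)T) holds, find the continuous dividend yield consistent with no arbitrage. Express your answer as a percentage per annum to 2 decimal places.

2.66%

From F = S·e^((r−q)T): (r − q) = ln(F/S)/T
ln(4938.54/5050.93) = ln(0.977749) = -0.022502
(r − q) = -0.022502 / (507/365) = -0.016200
q = r − ln(F/S)/T = 0.0104 + 0.016200 = 0.026600
q = 2.66%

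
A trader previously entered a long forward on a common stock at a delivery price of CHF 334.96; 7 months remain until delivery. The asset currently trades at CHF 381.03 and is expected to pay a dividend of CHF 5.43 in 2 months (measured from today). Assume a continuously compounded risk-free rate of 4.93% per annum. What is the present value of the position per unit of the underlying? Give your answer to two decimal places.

PV(remaining dividends) I = 5.43·e^(−0.0493·2/12) = 5.3856
Current forward F = (S − I)·e^(rT) = (381.03 − 5.3856)·e^(0.0493·7/12) = 375.6444 × 1.029176 = 386.6042
Value (long) = (F − K)·e^(−rT) = (386.6042 − 334.96) × 0.971651 = 50.1801
Value = CHF 50.18

CHF 50.18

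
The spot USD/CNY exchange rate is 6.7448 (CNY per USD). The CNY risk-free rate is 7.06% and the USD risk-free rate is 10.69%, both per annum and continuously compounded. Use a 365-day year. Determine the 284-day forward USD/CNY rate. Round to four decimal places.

F = S·e^((r_CNY − r_USD)T) = 6.7448 · e^((0.0706 − 0.1069) × 284/365)
= 6.7448 · e^-0.028244 = 6.7448 × 0.972151
F = 6.5570 CNY per USD

6.5570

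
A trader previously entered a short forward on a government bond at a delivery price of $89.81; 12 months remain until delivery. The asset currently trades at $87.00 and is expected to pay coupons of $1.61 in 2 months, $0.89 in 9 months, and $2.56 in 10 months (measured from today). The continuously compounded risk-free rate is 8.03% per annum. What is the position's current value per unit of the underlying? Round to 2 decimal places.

$0.70

PV(remaining coupons) I = 1.61·e^(−0.0803·2/12) + 0.89·e^(−0.0803·9/12) + 2.56·e^(−0.0803·10/12) = 4.8209
Current forward F = (S − I)·e^(rT) = (87.00 − 4.8209)·e^(0.0803·12/12) = 82.1791 × 1.083612 = 89.0503
Value (long) = (F − K)·e^(−rT) = (89.0503 − 89.81) × 0.922839 = -0.7011
Short position value = −(long value) = $0.70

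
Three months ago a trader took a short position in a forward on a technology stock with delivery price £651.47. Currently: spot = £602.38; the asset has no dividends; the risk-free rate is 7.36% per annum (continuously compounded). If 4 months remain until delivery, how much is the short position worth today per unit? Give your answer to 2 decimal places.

£33.30

Current fair forward for the remaining 4 months: F = S·e^(r·T), r = 0.0736
F = 602.38 · e^(0.0736 × 4/12) = 602.38 × 1.024837 = 617.3413
Value of long forward = (F − K)·e^(−rT) = (617.3413 − 651.47) · e^(−0.0736·4/12)
= -34.1287 × 0.975765 = -33.30
Short position value = −(long value) = £33.30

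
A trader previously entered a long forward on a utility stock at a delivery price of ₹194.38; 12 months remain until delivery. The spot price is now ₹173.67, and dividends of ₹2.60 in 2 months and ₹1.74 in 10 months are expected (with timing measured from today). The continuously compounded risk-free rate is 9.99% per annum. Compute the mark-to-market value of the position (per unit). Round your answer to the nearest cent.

PV(remaining dividends) I = 2.60·e^(−0.0999·2/12) + 1.74·e^(−0.0999·10/12) = 4.1581
Current forward F = (S − I)·e^(rT) = (173.67 − 4.1581)·e^(0.0999·12/12) = 169.5119 × 1.105060 = 187.3208
Value (long) = (F − K)·e^(−rT) = (187.3208 − 194.38) × 0.904928 = -6.3881
Value = -₹6.39

-₹6.39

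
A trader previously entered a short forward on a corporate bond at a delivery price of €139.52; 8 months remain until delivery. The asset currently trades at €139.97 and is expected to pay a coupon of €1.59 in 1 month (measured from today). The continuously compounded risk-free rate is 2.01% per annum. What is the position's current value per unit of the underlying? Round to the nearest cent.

PV(remaining coupons) I = 1.59·e^(−0.0201·1/12) = 1.5873
Current forward F = (S − I)·e^(rT) = (139.97 − 1.5873)·e^(0.0201·8/12) = 138.3827 × 1.013490 = 140.2495
Value (long) = (F − K)·e^(−rT) = (140.2495 − 139.52) × 0.986689 = 0.7198
Short position value = −(long value) = -€0.72

-€0.72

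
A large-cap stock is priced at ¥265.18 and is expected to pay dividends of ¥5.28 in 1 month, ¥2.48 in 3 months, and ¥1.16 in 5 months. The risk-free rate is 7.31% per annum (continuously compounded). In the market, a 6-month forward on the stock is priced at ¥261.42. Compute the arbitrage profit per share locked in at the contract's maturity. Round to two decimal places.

PV(dividends) I = 5.28·e^(−0.0731·1/12) + 2.48·e^(−0.0731·3/12) + 1.16·e^(−0.0731·5/12) = 8.8082
Fair forward F* = (S − I)·e^(rT) = (265.18 − 8.8082)·e^0.036550 = 256.3718 × 1.037226 = 265.9155
Market ¥261.42 < fair 265.9155: forward underpriced → reverse cash-and-carry (short the stock, invest proceeds at r, pay the dividends, go long the forward).
Profit at T = |F_mkt − F*| = |261.42 − 265.9155| = ¥4.50 per share

¥4.50 per share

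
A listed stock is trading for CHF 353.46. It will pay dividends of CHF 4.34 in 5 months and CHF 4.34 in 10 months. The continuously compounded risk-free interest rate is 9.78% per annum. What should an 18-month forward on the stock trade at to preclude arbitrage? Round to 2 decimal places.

CHF 399.85

PV(dividends) I = 4.34·e^(−0.0978·5/12) + 4.34·e^(−0.0978·10/12)
I = 4.1667 + 4.0003 = 8.1670
F = (S − I)·e^(rT) = (353.46 − 8.1670) · e^(0.0978·18/12)
= 345.2930 · e^0.146700 = 345.2930 × 1.158007 = CHF 399.85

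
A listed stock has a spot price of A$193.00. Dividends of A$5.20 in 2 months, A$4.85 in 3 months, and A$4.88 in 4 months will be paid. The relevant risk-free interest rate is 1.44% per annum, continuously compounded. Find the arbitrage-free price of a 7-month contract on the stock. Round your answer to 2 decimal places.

A$179.63

PV(dividends) I = 5.20·e^(−0.0144·2/12) + 4.85·e^(−0.0144·3/12) + 4.88·e^(−0.0144·4/12)
I = 5.1875 + 4.8326 + 4.8566 = 14.8767
F = (S − I)·e^(rT) = (193.00 − 14.8767) · e^(0.0144·7/12)
= 178.1233 · e^0.008400 = 178.1233 × 1.008435 = A$179.63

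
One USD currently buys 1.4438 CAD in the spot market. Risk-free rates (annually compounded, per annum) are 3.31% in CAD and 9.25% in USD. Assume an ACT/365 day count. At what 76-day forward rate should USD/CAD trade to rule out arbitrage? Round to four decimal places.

By covered interest parity, F = S · (1+r_CAD)^T / (1+r_USD)^T
= 1.4438 × 1.006803 / 1.018592 = 1.4438 × 0.988426
F = 1.4271 CAD per USD

1.4271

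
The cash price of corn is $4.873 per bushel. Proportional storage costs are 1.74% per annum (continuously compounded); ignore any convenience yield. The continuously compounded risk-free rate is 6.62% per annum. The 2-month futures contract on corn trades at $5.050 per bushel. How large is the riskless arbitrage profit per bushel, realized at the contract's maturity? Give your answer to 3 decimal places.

$0.109 per bushel

Fair futures: F* = S·e^(carry·T), with carry = (r + u) = 0.0662 + 0.0174 = 0.0836
F* = 4.873 · e^(0.0836 × 2/12) = 4.873 · e^0.013933 = 4.873 × 1.014031 = $4.9414
Market $5.050 > fair $4.9414: forward overpriced → cash-and-carry (buy spot, short the forward).
At maturity, profit = |F_mkt − F*| = |5.050 − 4.9414| = $0.109 per bushel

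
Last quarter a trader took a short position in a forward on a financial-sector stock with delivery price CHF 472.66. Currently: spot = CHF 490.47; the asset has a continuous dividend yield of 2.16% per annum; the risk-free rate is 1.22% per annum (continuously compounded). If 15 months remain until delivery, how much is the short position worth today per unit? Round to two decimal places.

Current fair forward for the remaining 15 months: F = S·e^((r − q)·T), (r − q) = 0.0122 − 0.0216 = -0.0094
F = 490.47 · e^(-0.0094 × 15/12) = 490.47 × 0.988319 = 484.7408
Value of long forward = (F − K)·e^(−rT) = (484.7408 − 472.66) · e^(−0.0122·15/12)
= 12.0808 × 0.984866 = 11.90
Short position value = −(long value) = -CHF 11.90

-CHF 11.90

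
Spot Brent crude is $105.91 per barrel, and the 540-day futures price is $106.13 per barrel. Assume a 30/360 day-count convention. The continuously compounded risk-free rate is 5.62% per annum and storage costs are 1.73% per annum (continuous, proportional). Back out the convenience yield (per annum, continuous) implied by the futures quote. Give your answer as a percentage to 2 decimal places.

F = S·e^((r+u−y)T) ⇒ (r+u−y) = ln(F/S)/T
ln(106.13/105.91) = 0.002075; /T ⇒ 0.001383
y = r + u − ln(F/S)/T = 0.0562 + 0.0173 − 0.001383 = 0.072117
y = 7.21%

7.21%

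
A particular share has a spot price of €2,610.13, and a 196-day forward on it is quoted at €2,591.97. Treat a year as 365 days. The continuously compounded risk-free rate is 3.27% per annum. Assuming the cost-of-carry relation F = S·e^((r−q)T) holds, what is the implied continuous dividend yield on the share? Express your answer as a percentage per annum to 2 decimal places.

4.57%

From F = S·e^((r−q)T): (r − q) = ln(F/S)/T
ln(2591.97/2610.13) = ln(0.993042) = -0.006982
(r − q) = -0.006982 / (196/365) = -0.013002
q = r − ln(F/S)/T = 0.0327 + 0.013002 = 0.045702
q = 4.57%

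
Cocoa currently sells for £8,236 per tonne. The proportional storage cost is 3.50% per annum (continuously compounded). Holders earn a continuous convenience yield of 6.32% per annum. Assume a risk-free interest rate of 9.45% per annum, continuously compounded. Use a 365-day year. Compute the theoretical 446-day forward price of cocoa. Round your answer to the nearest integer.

Net carry = r + u − y = 0.0945 + 0.0350 − 0.0632 = 0.0663
F = S·e^((r+u−y)T) = 8236 · e^(0.0663 × 446/365) = 8236 · e^0.081013
= 8236 × 1.084385 = £8,931 per tonne

£8,931 per tonne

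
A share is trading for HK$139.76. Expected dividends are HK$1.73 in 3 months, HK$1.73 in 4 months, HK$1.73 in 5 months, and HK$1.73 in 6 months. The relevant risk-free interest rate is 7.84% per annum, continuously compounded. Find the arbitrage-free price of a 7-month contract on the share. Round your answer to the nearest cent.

PV(dividends) I = 1.73·e^(−0.0784·3/12) + 1.73·e^(−0.0784·4/12) + 1.73·e^(−0.0784·5/12) + 1.73·e^(−0.0784·6/12)
I = 1.6964 + 1.6854 + 1.6744 + 1.6635 = 6.7197
F = (S − I)·e^(rT) = (139.76 − 6.7197) · e^(0.0784·7/12)
= 133.0403 · e^0.045733 = 133.0403 × 1.046795 = HK$139.27

HK$139.27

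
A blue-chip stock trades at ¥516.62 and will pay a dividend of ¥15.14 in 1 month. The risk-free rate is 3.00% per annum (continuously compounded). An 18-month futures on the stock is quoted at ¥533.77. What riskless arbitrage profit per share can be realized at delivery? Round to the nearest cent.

¥9.17 per share

PV(dividends) I = 15.14·e^(−0.0300·1/12) = 15.1022
Fair futures F* = (S − I)·e^(rT) = (516.62 − 15.1022)·e^0.045000 = 501.5178 × 1.046028 = 524.6017
Market ¥533.77 > fair 524.6017: forward overpriced → cash-and-carry (borrow at r, buy the stock and collect the dividends, short the forward).
Profit at T = |F_mkt − F*| = |533.77 − 524.6017| = ¥9.17 per share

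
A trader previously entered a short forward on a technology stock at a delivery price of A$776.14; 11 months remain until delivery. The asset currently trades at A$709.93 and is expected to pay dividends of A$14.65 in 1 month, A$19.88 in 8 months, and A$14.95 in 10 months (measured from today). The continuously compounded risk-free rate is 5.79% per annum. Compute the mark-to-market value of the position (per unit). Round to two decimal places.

PV(remaining dividends) I = 14.65·e^(−0.0579·1/12) + 19.88·e^(−0.0579·8/12) + 14.95·e^(−0.0579·10/12) = 47.9525
Current forward F = (S − I)·e^(rT) = (709.93 − 47.9525)·e^(0.0579·11/12) = 661.9775 × 1.054509 = 698.0612
Value (long) = (F − K)·e^(−rT) = (698.0612 − 776.14) × 0.948309 = -74.0428
Short position value = −(long value) = A$74.04

A$74.04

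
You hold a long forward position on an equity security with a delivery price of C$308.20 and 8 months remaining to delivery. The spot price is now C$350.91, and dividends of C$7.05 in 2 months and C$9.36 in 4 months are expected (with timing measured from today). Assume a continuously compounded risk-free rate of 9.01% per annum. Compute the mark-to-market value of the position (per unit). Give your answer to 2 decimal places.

C$44.65

PV(remaining dividends) I = 7.05·e^(−0.0901·2/12) + 9.36·e^(−0.0901·4/12) = 16.0280
Current forward F = (S − I)·e^(rT) = (350.91 − 16.0280)·e^(0.0901·8/12) = 334.8820 × 1.061907 = 355.6135
Value (long) = (F − K)·e^(−rT) = (355.6135 − 308.20) × 0.941702 = 44.6494
Value = C$44.65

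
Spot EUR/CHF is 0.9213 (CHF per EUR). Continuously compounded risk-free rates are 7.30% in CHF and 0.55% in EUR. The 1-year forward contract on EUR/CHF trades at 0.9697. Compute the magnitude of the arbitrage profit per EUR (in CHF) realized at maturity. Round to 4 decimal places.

0.0159 per EUR (in CHF)

Fair forward: F* = S·e^(carry·T), with carry = (r_CHF − r_EUR) = 0.0730 − 0.0055 = 0.0675
F* = 0.9213 · e^(0.0675 × 1) = 0.9213 · e^0.067500 = 0.9213 × 1.069830 = 0.9856
Market 0.9697 < fair 0.9856: forward underpriced → reverse cash-and-carry (short spot, go long the forward).
At maturity, profit = |F_mkt − F*| = |0.9697 − 0.9856| = 0.0159 per EUR (in CHF)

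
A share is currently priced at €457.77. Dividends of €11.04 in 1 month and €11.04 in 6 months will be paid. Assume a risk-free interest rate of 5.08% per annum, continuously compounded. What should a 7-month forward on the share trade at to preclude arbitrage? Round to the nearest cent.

PV(dividends) I = 11.04·e^(−0.0508·1/12) + 11.04·e^(−0.0508·6/12)
I = 10.9934 + 10.7631 = 21.7565
F = (S − I)·e^(rT) = (457.77 − 21.7565) · e^(0.0508·7/12)
= 436.0135 · e^0.029633 = 436.0135 × 1.030076 = €449.13

€449.13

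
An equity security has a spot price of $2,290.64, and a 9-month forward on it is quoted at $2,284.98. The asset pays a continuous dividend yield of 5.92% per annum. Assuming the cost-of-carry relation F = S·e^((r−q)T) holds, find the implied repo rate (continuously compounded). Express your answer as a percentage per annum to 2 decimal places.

From F = S·e^((r−q)T): (r − q) = ln(F/S)/T
ln(2284.98/2290.64) = ln(0.997529) = -0.002474
(r − q) = -0.002474 / (9/12) = -0.003299
r = ln(F/S)/T + q = -0.003299 + 0.0592 = 0.055901
r = 5.59%

5.59%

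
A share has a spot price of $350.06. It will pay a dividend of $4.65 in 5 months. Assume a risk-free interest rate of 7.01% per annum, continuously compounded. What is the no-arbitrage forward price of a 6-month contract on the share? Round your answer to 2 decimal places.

$357.87

PV(dividends) I = 4.65·e^(−0.0701·5/12)
I = 4.5161
F = (S − I)·e^(rT) = (350.06 − 4.5161) · e^(0.0701·6/12)
= 345.5439 · e^0.035050 = 345.5439 × 1.035671 = $357.87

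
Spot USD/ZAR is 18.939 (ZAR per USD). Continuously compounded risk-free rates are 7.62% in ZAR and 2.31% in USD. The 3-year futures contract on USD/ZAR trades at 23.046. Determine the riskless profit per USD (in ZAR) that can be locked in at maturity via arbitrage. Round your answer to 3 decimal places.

0.836 per USD (in ZAR)

Fair futures: F* = S·e^(carry·T), with carry = (r_ZAR − r_USD) = 0.0762 − 0.0231 = 0.0531
F* = 18.939 · e^(0.0531 × 3) = 18.939 · e^0.159300 = 18.939 × 1.172690 = 22.2096
Market 23.046 > fair 22.2096: forward overpriced → cash-and-carry (buy spot, short the forward).
At maturity, profit = |F_mkt − F*| = |23.046 − 22.2096| = 0.836 per USD (in ZAR)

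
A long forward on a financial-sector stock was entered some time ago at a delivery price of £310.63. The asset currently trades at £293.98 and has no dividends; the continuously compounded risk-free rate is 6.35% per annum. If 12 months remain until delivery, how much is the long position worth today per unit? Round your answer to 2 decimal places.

£2.46

Current fair forward for the remaining 12 months: F = S·e^(r·T), r = 0.0635
F = 293.98 · e^(0.0635 × 12/12) = 293.98 × 1.065559 = 313.2530
Value of long forward = (F − K)·e^(−rT) = (313.2530 − 310.63) · e^(−0.0635·12/12)
= 2.6230 × 0.938474 = 2.46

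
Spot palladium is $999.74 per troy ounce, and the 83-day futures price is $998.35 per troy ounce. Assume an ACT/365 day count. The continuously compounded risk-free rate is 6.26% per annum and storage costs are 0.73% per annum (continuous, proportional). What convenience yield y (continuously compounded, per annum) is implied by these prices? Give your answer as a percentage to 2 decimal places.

7.60%

F = S·e^((r+u−y)T) ⇒ (r+u−y) = ln(F/S)/T
ln(998.35/999.74) = -0.001391; /T ⇒ -0.006117
y = r + u − ln(F/S)/T = 0.0626 + 0.0073 + 0.006117 = 0.076017
y = 7.60%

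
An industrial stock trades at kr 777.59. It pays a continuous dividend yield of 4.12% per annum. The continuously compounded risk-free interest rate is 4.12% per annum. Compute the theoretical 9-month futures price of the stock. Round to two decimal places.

F = S·e^((r − q)T) = 777.59 · e^((0.0412 − 0.0412) × 9/12)
= 777.59 · e^0.000000 = 777.59 × 1.000000
F = kr 777.59

kr 777.59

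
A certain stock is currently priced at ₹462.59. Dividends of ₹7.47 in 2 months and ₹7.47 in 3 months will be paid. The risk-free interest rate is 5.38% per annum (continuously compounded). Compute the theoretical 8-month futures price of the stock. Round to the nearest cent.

₹464.17

PV(dividends) I = 7.47·e^(−0.0538·2/12) + 7.47·e^(−0.0538·3/12)
I = 7.4033 + 7.3702 = 14.7735
F = (S − I)·e^(rT) = (462.59 − 14.7735) · e^(0.0538·8/12)
= 447.8165 · e^0.035867 = 447.8165 × 1.036518 = ₹464.17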